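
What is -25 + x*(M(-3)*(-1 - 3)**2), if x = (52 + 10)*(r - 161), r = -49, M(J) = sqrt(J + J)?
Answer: -25 - 208320*I*sqrt(6) ≈ -25.0 - 5.1028e+5*I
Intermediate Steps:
M(J) = sqrt(2)*sqrt(J) (M(J) = sqrt(2*J) = sqrt(2)*sqrt(J))
x = -13020 (x = (52 + 10)*(-49 - 161) = 62*(-210) = -13020)
-25 + x*(M(-3)*(-1 - 3)**2) = -25 - 13020*sqrt(2)*sqrt(-3)*(-1 - 3)**2 = -25 - 13020*sqrt(2)*(I*sqrt(3))*(-4)**2 = -25 - 13020*I*sqrt(6)*16 = -25 - 208320*I*sqrt(6)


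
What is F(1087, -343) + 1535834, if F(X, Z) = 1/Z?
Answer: 526791061/343 ≈ 1.5358e+6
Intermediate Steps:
F(1087, -343) + 1535834 = 1/(-343) + 1535834 = -1/343 + 1535834 = 526791061/343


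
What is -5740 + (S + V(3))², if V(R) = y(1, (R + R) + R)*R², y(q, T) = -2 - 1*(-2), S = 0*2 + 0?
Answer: -5740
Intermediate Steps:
S = 0 (S = 0 + 0 = 0)
y(q, T) = 0 (y(q, T) = -2 + 2 = 0)
V(R) = 0 (V(R) = 0*R² = 0)
-5740 + (S + V(3))² = -5740 + (0 + 0)² = -5740 + 0² = -5740 + 0 = -5740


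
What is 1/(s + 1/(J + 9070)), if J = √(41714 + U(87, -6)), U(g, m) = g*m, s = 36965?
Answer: 3039399375290/112351398242867401 + 2*√10298/112351398242867401 ≈ 2.7053e-5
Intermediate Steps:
J = 2*√10298 (J = √(41714 + 87*(-6)) = √(41714 - 522) = √41192 = 2*√10298 ≈ 202.96)
1/(s + 1/(J + 9070)) = 1/(36965 + 1/(2*√10298 + 9070)) = 1/(36965 + 1/(9070 + 2*√10298))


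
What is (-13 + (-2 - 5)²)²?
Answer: 1296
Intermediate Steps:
(-13 + (-2 - 5)²)² = (-13 + (-7)²)² = (-13 + 49)² = 36² = 1296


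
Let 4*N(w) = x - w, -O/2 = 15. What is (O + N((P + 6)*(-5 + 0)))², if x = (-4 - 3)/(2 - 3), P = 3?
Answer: 289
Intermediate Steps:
x = 7 (x = -7/(-1) = -7*(-1) = 7)
O = -30 (O = -2*15 = -30)
N(w) = 7/4 - w/4 (N(w) = (7 - w)/4 = 7/4 - w/4)
(O + N((P + 6)*(-5 + 0)))² = (-30 + (7/4 - (3 + 6)*(-5 + 0)/4))² = (-30 + (7/4 - 9*(-5)/4))² = (-30 + (7/4 - ¼*(-45)))² = (-30 + (7/4 + 45/4))² = (-30 + 13)² = (-17)² = 289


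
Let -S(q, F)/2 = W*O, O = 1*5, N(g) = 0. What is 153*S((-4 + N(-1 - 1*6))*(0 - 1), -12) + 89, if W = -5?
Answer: 7739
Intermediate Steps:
O = 5
S(q, F) = 50 (S(q, F) = -(-10)*5 = -2*(-25) = 50)
153*S((-4 + N(-1 - 1*6))*(0 - 1), -12) + 89 = 153*50 + 89 = 7650 + 89 = 7739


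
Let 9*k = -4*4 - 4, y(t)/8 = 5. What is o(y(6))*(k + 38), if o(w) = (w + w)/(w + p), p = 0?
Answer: 644/9 ≈ 71.556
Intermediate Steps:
y(t) = 40 (y(t) = 8*5 = 40)
k = -20/9 (k = (-4*4 - 4)/9 = (-16 - 4)/9 = (⅑)*(-20) = -20/9 ≈ -2.2222)
o(w) = 2 (o(w) = (w + w)/(w + 0) = (2*w)/w = 2)
o(y(6))*(k + 38) = 2*(-20/9 + 38) = 2*(322/9) = 644/9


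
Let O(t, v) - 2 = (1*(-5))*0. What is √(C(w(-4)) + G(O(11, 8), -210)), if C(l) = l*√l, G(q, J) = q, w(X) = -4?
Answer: √(2 - 8*I) ≈ 2.2634 - 1.7672*I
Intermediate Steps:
O(t, v) = 2 (O(t, v) = 2 + (1*(-5))*0 = 2 - 5*0 = 2 + 0 = 2)
C(l) = l^(3/2)
√(C(w(-4)) + G(O(11, 8), -210)) = √((-4)^(3/2) + 2) = √(-8*I + 2) = √(2 - 8*I)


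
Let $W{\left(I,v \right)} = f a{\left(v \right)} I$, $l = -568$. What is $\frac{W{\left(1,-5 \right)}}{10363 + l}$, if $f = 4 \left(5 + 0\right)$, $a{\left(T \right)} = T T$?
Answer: $\frac{100}{1959} \approx 0.051046$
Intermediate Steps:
$a{\left(T \right)} = T^{2}$
$f = 20$ ($f = 4 \cdot 5 = 20$)
$W{\left(I,v \right)} = 20 I v^{2}$ ($W{\left(I,v \right)} = 20 v^{2} I = 20 I v^{2}$)
$\frac{W{\left(1,-5 \right)}}{10363 + l} = \frac{20 \cdot 1 \left(-5\right)^{2}}{10363 - 568} = \frac{20 \cdot 1 \cdot 25}{9795} = 500 \cdot \frac{1}{9795} = \frac{100}{1959}$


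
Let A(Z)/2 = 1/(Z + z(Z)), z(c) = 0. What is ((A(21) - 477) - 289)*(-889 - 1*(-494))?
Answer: 6353180/21 ≈ 3.0253e+5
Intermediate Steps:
A(Z) = 2/Z (A(Z) = 2/(Z + 0) = 2/Z)
((A(21) - 477) - 289)*(-889 - 1*(-494)) = ((2/21 - 477) - 289)*(-889 - 1*(-494)) = ((2*(1/21) - 477) - 289)*(-889 + 494) = ((2/21 - 477) - 289)*(-395) = (-10015/21 - 289)*(-395) = -16084/21*(-395) = 6353180/21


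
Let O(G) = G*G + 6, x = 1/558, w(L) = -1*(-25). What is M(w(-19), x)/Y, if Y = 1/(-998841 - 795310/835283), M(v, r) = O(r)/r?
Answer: -1558656080325611905/466087914 ≈ -3.3441e+9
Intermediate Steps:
w(L) = 25
x = 1/558 ≈ 0.0017921
O(G) = 6 + G² (O(G) = G² + 6 = 6 + G²)
M(v, r) = (6 + r²)/r
Y = -835283/834315702313 (Y = 1/(-998841 - 795310*1/835283) = 1/(-998841 - 795310/835283) = 1/(-834315702313/835283) = -835283/834315702313 ≈ -1.0012e-6)
M(w(-19), x)/Y = (1/558 + 6/(1/558))/(-835283/834315702313) = (1/558 + 6*558)*(-834315702313/835283) = (1/558 + 3348)*(-834315702313/835283) = (1868185/558)*(-834315702313/835283) = -1558656080325611905/466087914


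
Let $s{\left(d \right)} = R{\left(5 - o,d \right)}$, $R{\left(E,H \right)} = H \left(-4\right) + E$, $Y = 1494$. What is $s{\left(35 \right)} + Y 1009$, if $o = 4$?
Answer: $1507307$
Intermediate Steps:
$R{\left(E,H \right)} = E - 4 H$ ($R{\left(E,H \right)} = - 4 H + E = E - 4 H$)
$s{\left(d \right)} = 1 - 4 d$ ($s{\left(d \right)} = \left(5 - 4\right) - 4 d = 1 - 4 d$)
$s{\left(35 \right)} + Y 1009 = \left(1 - 140\right) + 1494 \cdot 1009 = \left(1 - 140\right) + 1507446 = -139 + 1507446 = 1507307$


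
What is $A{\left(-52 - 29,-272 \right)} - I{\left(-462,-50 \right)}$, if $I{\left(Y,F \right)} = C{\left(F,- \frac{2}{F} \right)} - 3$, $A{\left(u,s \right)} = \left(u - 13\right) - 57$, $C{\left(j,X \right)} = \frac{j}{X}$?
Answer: $1102$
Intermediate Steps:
$A{\left(u,s \right)} = -70 + u$ ($A{\left(u,s \right)} = \left(-13 + u\right) - 57 = -70 + u$)
$I{\left(Y,F \right)} = -3 - \frac{F^{2}}{2}$ ($I{\left(Y,F \right)} = \frac{F}{\left(-2\right) \frac{1}{F}} - 3 = F \left(- \frac{F}{2}\right) - 3 = - \frac{F^{2}}{2} - 3 = -3 - \frac{F^{2}}{2}$)
$A{\left(-52 - 29,-272 \right)} - I{\left(-462,-50 \right)} = \left(-70 - 81\right) - \left(-3 - \frac{\left(-50\right)^{2}}{2}\right) = \left(-70 - 81\right) - \left(-3 - 1250\right) = -151 - -1253 = -151 + 1253 = 1102$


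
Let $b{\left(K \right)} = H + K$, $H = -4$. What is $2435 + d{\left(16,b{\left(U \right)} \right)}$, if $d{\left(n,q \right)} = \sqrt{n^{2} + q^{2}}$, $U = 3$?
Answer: $2435 + \sqrt{257} \approx 2451.0$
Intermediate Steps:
$b{\left(K \right)} = -4 + K$
$2435 + d{\left(16,b{\left(U \right)} \right)} = 2435 + \sqrt{16^{2} + \left(-4 + 3\right)^{2}} = 2435 + \sqrt{256 + \left(-1\right)^{2}} = 2435 + \sqrt{256 + 1} = 2435 + \sqrt{257}$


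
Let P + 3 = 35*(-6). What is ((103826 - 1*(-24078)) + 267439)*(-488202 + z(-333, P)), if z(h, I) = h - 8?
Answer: -193142055249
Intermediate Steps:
P = -213 (P = -3 + 35*(-6) = -3 - 210 = -213)
z(h, I) = -8 + h
((103826 - 1*(-24078)) + 267439)*(-488202 + z(-333, P)) = ((103826 - 1*(-24078)) + 267439)*(-488202 + (-8 - 333)) = ((103826 + 24078) + 267439)*(-488202 - 341) = (127904 + 267439)*(-488543) = 395343*(-488543) = -193142055249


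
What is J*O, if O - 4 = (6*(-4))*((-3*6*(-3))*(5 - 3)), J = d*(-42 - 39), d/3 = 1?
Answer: 628884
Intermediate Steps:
d = 3 (d = 3*1 = 3)
J = -243 (J = 3*(-42 - 39) = 3*(-81) = -243)
O = -2588 (O = 4 + (6*(-4))*((-3*6*(-3))*(5 - 3)) = 4 - 24*(-18*(-3))*2 = 4 - 1296*2 = 4 - 24*108 = 4 - 2592 = -2588)
J*O = -243*(-2588) = 628884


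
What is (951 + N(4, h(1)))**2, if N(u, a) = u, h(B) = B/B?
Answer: 912025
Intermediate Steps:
h(B) = 1
(951 + N(4, h(1)))**2 = (951 + 4)**2 = 955**2 = 912025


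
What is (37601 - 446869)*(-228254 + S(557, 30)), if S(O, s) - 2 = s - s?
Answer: 93416239536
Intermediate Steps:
S(O, s) = 2 (S(O, s) = 2 + (s - s) = 2 + 0 = 2)
(37601 - 446869)*(-228254 + S(557, 30)) = (37601 - 446869)*(-228254 + 2) = -409268*(-228252) = 93416239536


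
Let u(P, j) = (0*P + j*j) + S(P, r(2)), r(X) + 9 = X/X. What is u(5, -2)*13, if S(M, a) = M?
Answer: 117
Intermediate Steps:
r(X) = -8 (r(X) = -9 + X/X = -9 + 1 = -8)
u(P, j) = P + j² (u(P, j) = (0*P + j*j) + P = (0 + j²) + P = j² + P = P + j²)
u(5, -2)*13 = (5 + (-2)²)*13 = (5 + 4)*13 = 9*13 = 117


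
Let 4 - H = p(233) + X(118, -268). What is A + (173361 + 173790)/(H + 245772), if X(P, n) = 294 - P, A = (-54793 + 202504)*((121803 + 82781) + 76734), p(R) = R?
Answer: 3398640730138039/81789 ≈ 4.1554e+10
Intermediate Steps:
A = 41553763098 (A = 147711*(204584 + 76734) = 147711*281318 = 41553763098)
H = -405 (H = 4 - (233 + (294 - 1*118)) = 4 - (233 + (294 - 118)) = 4 - (233 + 176) = 4 - 1*409 = 4 - 409 = -405)
A + (173361 + 173790)/(H + 245772) = 41553763098 + (173361 + 173790)/(-405 + 245772) = 41553763098 + 347151/245367 = 41553763098 + 347151*(1/245367) = 41553763098 + 115717/81789 = 3398640730138039/81789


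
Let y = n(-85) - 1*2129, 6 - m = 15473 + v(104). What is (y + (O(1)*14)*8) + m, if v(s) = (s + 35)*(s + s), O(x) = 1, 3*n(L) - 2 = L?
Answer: -139271/3 ≈ -46424.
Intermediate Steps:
n(L) = ⅔ + L/3
v(s) = 2*s*(35 + s) (v(s) = (35 + s)*(2*s) = 2*s*(35 + s))
m = -44379 (m = 6 - (15473 + 2*104*(35 + 104)) = 6 - (15473 + 2*104*139) = 6 - (15473 + 28912) = 6 - 1*44385 = 6 - 44385 = -44379)
y = -6470/3 (y = (⅔ + (⅓)*(-85)) - 1*2129 = (⅔ - 85/3) - 2129 = -83/3 - 2129 = -6470/3 ≈ -2156.7)
(y + (O(1)*14)*8) + m = (-6470/3 + (1*14)*8) - 44379 = (-6470/3 + 14*8) - 44379 = (-6470/3 + 112) - 44379 = -6134/3 - 44379 = -139271/3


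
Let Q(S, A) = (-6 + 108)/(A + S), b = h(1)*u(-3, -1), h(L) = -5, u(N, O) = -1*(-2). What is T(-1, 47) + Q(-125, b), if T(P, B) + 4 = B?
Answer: 1901/45 ≈ 42.244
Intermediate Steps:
u(N, O) = 2
b = -10 (b = -5*2 = -10)
T(P, B) = -4 + B
Q(S, A) = 102/(A + S)
T(-1, 47) + Q(-125, b) = (-4 + 47) + 102/(-10 - 125) = 43 + 102/(-135) = 43 + 102*(-1/135) = 43 - 34/45 = 1901/45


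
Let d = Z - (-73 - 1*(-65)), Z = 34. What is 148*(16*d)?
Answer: 99456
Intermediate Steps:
d = 42 (d = 34 - (-73 - 1*(-65)) = 34 - (-73 + 65) = 34 - 1*(-8) = 34 + 8 = 42)
148*(16*d) = 148*(16*42) = 148*672 = 99456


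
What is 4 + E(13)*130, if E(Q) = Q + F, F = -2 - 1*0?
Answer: 1434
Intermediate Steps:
F = -2 (F = -2 + 0 = -2)
E(Q) = -2 + Q (E(Q) = Q - 2 = -2 + Q)
4 + E(13)*130 = 4 + (-2 + 13)*130 = 4 + 11*130 = 4 + 1430 = 1434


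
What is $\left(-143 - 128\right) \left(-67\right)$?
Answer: $18157$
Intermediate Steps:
$\left(-143 - 128\right) \left(-67\right) = \left(-271\right) \left(-67\right) = 18157$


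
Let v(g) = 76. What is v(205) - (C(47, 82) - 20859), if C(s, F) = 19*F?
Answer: 19377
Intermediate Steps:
v(205) - (C(47, 82) - 20859) = 76 - (19*82 - 20859) = 76 - (1558 - 20859) = 76 - 1*(-19301) = 76 + 19301 = 19377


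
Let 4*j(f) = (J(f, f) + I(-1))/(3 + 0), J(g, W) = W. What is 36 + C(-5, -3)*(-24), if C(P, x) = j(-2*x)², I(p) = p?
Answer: 191/6 ≈ 31.833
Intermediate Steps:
j(f) = -1/12 + f/12 (j(f) = ((f - 1)/(3 + 0))/4 = ((-1 + f)/3)/4 = ((-1 + f)*(⅓))/4 = (-⅓ + f/3)/4 = -1/12 + f/12)
C(P, x) = (-1/12 - x/6)² (C(P, x) = (-1/12 + (-2*x)/12)² = (-1/12 - x/6)²)
36 + C(-5, -3)*(-24) = 36 + ((1 + 2*(-3))²/144)*(-24) = 36 + ((1 - 6)²/144)*(-24) = 36 + ((1/144)*(-5)²)*(-24) = 36 + ((1/144)*25)*(-24) = 36 + (25/144)*(-24) = 36 - 25/6 = 191/6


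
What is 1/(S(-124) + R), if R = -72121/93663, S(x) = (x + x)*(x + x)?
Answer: 93663/5760577031 ≈ 1.6259e-5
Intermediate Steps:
S(x) = 4*x² (S(x) = (2*x)*(2*x) = 4*x²)
R = -72121/93663 (R = -72121*1/93663 = -72121/93663 ≈ -0.77001)
1/(S(-124) + R) = 1/(4*(-124)² - 72121/93663) = 1/(4*15376 - 72121/93663) = 1/(61504 - 72121/93663) = 1/(5760577031/93663) = 93663/5760577031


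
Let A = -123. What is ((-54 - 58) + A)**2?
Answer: 55225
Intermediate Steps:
((-54 - 58) + A)**2 = ((-54 - 58) - 123)**2 = (-112 - 123)**2 = (-235)**2 = 55225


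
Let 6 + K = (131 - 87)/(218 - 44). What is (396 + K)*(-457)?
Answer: -15516064/87 ≈ -1.7835e+5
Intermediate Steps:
K = -500/87 (K = -6 + (131 - 87)/(218 - 44) = -6 + 44/174 = -6 + 44*(1/174) = -6 + 22/87 = -500/87 ≈ -5.7471)
(396 + K)*(-457) = (396 - 500/87)*(-457) = (33952/87)*(-457) = -15516064/87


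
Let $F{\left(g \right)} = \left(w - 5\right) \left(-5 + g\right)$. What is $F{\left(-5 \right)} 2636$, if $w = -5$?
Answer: $263600$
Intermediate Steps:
$F{\left(g \right)} = 50 - 10 g$ ($F{\left(g \right)} = \left(-5 - 5\right) \left(-5 + g\right) = - 10 \left(-5 + g\right) = 50 - 10 g$)
$F{\left(-5 \right)} 2636 = \left(50 - -50\right) 2636 = \left(50 + 50\right) 2636 = 100 \cdot 2636 = 263600$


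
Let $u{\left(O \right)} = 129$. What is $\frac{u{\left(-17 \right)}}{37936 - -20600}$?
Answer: $\frac{43}{19512} \approx 0.0022038$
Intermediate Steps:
$\frac{u{\left(-17 \right)}}{37936 - -20600} = \frac{129}{37936 - -20600} = \frac{129}{37936 + 20600} = \frac{129}{58536} = 129 \cdot \frac{1}{58536} = \frac{43}{19512}$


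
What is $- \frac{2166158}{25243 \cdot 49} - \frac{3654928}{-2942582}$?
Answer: $- \frac{926645756130}{1819850136937} \approx -0.50919$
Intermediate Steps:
$- \frac{2166158}{25243 \cdot 49} - \frac{3654928}{-2942582} = - \frac{2166158}{1236907} - - \frac{1827464}{1471291} = \left(-2166158\right) \frac{1}{1236907} + \frac{1827464}{1471291} = - \frac{2166158}{1236907} + \frac{1827464}{1471291} = - \frac{926645756130}{1819850136937}$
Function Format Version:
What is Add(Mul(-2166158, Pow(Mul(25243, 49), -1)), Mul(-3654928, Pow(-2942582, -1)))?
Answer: Rational(-926645756130, 1819850136937) ≈ -0.50919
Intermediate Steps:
Add(Mul(-2166158, Pow(Mul(25243, 49), -1)), Mul(-3654928, Pow(-2942582, -1))) = Add(Mul(-2166158, Pow(1236907, -1)), Mul(-3654928, Rational(-1, 2942582))) = Add(Mul(-2166158, Rational(1, 1236907)), Rational(1827464, 1471291)) = Add(Rational(-2166158, 1236907), Rational(1827464, 1471291)) = Rational(-926645756130, 1819850136937)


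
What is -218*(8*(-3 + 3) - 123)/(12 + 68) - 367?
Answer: -1273/40 ≈ -31.825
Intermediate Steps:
-218*(8*(-3 + 3) - 123)/(12 + 68) - 367 = -218*(8*0 - 123)/80 - 367 = -218*(0 - 123)/80 - 367 = -(-26814)/80 - 367 = -218*(-123/80) - 367 = 13407/40 - 367 = -1273/40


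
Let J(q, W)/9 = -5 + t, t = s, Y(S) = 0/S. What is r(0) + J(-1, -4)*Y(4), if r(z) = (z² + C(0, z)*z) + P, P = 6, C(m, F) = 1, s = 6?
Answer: 6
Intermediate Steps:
Y(S) = 0
t = 6
r(z) = 6 + z + z² (r(z) = (z² + 1*z) + 6 = (z² + z) + 6 = (z + z²) + 6 = 6 + z + z²)
J(q, W) = 9 (J(q, W) = 9*(-5 + 6) = 9*1 = 9)
r(0) + J(-1, -4)*Y(4) = (6 + 0 + 0²) + 9*0 = (6 + 0 + 0) + 0 = 6 + 0 = 6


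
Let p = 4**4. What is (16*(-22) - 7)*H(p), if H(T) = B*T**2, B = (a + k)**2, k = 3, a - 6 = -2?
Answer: -1152843776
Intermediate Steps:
a = 4 (a = 6 - 2 = 4)
p = 256
B = 49 (B = (4 + 3)**2 = 7**2 = 49)
H(T) = 49*T**2
(16*(-22) - 7)*H(p) = (16*(-22) - 7)*(49*256**2) = (-352 - 7)*(49*65536) = -359*3211264 = -1152843776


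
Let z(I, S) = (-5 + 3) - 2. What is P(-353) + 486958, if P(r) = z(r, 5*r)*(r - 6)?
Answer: 488394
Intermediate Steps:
z(I, S) = -4 (z(I, S) = -2 - 2 = -4)
P(r) = 24 - 4*r (P(r) = -4*(r - 6) = -4*(-6 + r) = 24 - 4*r)
P(-353) + 486958 = (24 - 4*(-353)) + 486958 = (24 + 1412) + 486958 = 1436 + 486958 = 488394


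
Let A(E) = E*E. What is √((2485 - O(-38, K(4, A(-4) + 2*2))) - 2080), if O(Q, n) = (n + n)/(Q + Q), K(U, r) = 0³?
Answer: 9*√5 ≈ 20.125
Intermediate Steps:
A(E) = E²
K(U, r) = 0
O(Q, n) = n/Q (O(Q, n) = (2*n)/((2*Q)) = (2*n)*(1/(2*Q)) = n/Q)
√((2485 - O(-38, K(4, A(-4) + 2*2))) - 2080) = √((2485 - 0/(-38)) - 2080) = √((2485 - 0*(-1)/38) - 2080) = √((2485 - 1*0) - 2080) = √((2485 + 0) - 2080) = √(2485 - 2080) = √405 = 9*√5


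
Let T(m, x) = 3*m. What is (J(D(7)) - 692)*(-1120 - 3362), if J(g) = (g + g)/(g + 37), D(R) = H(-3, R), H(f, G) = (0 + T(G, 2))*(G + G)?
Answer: 1023975648/331 ≈ 3.0936e+6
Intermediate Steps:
H(f, G) = 6*G² (H(f, G) = (0 + 3*G)*(G + G) = (3*G)*(2*G) = 6*G²)
D(R) = 6*R²
J(g) = 2*g/(37 + g) (J(g) = (2*g)/(37 + g) = 2*g/(37 + g))
(J(D(7)) - 692)*(-1120 - 3362) = (2*(6*7²)/(37 + 6*7²) - 692)*(-1120 - 3362) = (2*(6*49)/(37 + 6*49) - 692)*(-4482) = (2*294/(37 + 294) - 692)*(-4482) = (2*294/331 - 692)*(-4482) = (2*294*(1/331) - 692)*(-4482) = (588/331 - 692)*(-4482) = -228464/331*(-4482) = 1023975648/331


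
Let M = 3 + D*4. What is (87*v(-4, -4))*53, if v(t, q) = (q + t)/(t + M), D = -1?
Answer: 36888/5 ≈ 7377.6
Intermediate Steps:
M = -1 (M = 3 - 1*4 = 3 - 4 = -1)
v(t, q) = (q + t)/(-1 + t) (v(t, q) = (q + t)/(t - 1) = (q + t)/(-1 + t))
(87*v(-4, -4))*53 = (87*((-4 - 4)/(-1 - 4)))*53 = (87*(-8/(-5)))*53 = (87*(-⅕*(-8)))*53 = (87*(8/5))*53 = (696/5)*53 = 36888/5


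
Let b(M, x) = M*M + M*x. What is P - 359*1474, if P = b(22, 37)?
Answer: -527868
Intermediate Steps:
b(M, x) = M**2 + M*x
P = 1298 (P = 22*(22 + 37) = 22*59 = 1298)
P - 359*1474 = 1298 - 359*1474 = 1298 - 529166 = -527868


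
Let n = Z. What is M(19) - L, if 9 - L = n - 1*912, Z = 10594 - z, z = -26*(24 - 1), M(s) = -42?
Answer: 10229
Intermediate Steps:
z = -598 (z = -26*23 = -598)
Z = 11192 (Z = 10594 - 1*(-598) = 10594 + 598 = 11192)
n = 11192
L = -10271 (L = 9 - (11192 - 1*912) = 9 - (11192 - 912) = 9 - 1*10280 = 9 - 10280 = -10271)
M(19) - L = -42 - 1*(-10271) = -42 + 10271 = 10229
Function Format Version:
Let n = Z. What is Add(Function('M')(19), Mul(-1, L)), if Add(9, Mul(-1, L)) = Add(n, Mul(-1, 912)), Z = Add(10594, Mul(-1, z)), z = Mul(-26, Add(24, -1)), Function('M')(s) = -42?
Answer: 10229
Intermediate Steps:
z = -598 (z = Mul(-26, 23) = -598)
Z = 11192 (Z = Add(10594, Mul(-1, -598)) = Add(10594, 598) = 11192)
n = 11192
L = -10271 (L = Add(9, Mul(-1, Add(11192, Mul(-1, 912)))) = Add(9, Mul(-1, Add(11192, -912))) = Add(9, Mul(-1, 10280)) = Add(9, -10280) = -10271)
Add(Function('M')(19), Mul(-1, L)) = Add(-42, Mul(-1, -10271)) = Add(-42, 10271) = 10229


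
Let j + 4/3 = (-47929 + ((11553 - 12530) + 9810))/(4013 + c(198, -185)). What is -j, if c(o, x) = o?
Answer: 134132/12633 ≈ 10.618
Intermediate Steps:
j = -134132/12633 (j = -4/3 + (-47929 + ((11553 - 12530) + 9810))/(4013 + 198) = -4/3 + (-47929 + (-977 + 9810))/4211 = -4/3 + (-47929 + 8833)*(1/4211) = -4/3 - 39096*1/4211 = -4/3 - 39096/4211 = -134132/12633 ≈ -10.618)
-j = -1*(-134132/12633) = 134132/12633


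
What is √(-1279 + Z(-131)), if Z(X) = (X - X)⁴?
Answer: I*√1279 ≈ 35.763*I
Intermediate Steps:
Z(X) = 0 (Z(X) = 0⁴ = 0)
√(-1279 + Z(-131)) = √(-1279 + 0) = √(-1279) = I*√1279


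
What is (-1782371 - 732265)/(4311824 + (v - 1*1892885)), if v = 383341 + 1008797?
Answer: -12148/18411 ≈ -0.65982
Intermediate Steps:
v = 1392138
(-1782371 - 732265)/(4311824 + (v - 1*1892885)) = (-1782371 - 732265)/(4311824 + (1392138 - 1*1892885)) = -2514636/(4311824 + (1392138 - 1892885)) = -2514636/(4311824 - 500747) = -2514636/3811077 = -2514636*1/3811077 = -12148/18411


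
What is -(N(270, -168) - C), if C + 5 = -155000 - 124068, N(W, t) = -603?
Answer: -278470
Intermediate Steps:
C = -279073 (C = -5 + (-155000 - 124068) = -5 - 279068 = -279073)
-(N(270, -168) - C) = -(-603 - 1*(-279073)) = -(-603 + 279073) = -1*278470 = -278470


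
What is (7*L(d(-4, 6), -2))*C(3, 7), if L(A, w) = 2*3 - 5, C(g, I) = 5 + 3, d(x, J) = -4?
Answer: 56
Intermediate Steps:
C(g, I) = 8
L(A, w) = 1 (L(A, w) = 6 - 5 = 1)
(7*L(d(-4, 6), -2))*C(3, 7) = (7*1)*8 = 7*8 = 56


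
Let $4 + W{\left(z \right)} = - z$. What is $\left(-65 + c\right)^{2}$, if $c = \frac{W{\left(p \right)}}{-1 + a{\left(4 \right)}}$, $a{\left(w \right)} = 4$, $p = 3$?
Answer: $\frac{40804}{9} \approx 4533.8$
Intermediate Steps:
$W{\left(z \right)} = -4 - z$
$c = - \frac{7}{3}$ ($c = \frac{-4 - 3}{-1 + 4} = \frac{-4 - 3}{3} = \left(-7\right) \frac{1}{3} = - \frac{7}{3} \approx -2.3333$)
$\left(-65 + c\right)^{2} = \left(-65 - \frac{7}{3}\right)^{2} = \left(- \frac{202}{3}\right)^{2} = \frac{40804}{9}$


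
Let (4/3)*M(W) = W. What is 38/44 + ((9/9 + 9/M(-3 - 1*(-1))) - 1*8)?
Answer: -267/22 ≈ -12.136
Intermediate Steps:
M(W) = 3*W/4
38/44 + ((9/9 + 9/M(-3 - 1*(-1))) - 1*8) = 38/44 + ((9/9 + 9/((3*(-3 - 1*(-1))/4))) - 1*8) = (1/44)*38 + ((9*(⅑) + 9/((3*(-3 + 1)/4))) - 8) = 19/22 + ((1 + 9/(((¾)*(-2)))) - 8) = 19/22 + ((1 + 9/(-3/2)) - 8) = 19/22 + ((1 + 9*(-⅔)) - 8) = 19/22 + ((1 - 6) - 8) = 19/22 + (-5 - 8) = 19/22 - 13 = -267/22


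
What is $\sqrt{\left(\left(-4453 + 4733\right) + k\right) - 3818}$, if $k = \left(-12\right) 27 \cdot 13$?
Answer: $5 i \sqrt{310} \approx 88.034 i$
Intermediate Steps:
$k = -4212$ ($k = \left(-324\right) 13 = -4212$)
$\sqrt{\left(\left(-4453 + 4733\right) + k\right) - 3818} = \sqrt{\left(\left(-4453 + 4733\right) - 4212\right) - 3818} = \sqrt{\left(280 - 4212\right) - 3818} = \sqrt{-3932 - 3818} = \sqrt{-7750} = 5 i \sqrt{310}$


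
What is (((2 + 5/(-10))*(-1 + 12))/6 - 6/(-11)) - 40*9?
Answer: -15695/44 ≈ -356.70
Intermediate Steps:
(((2 + 5/(-10))*(-1 + 12))/6 - 6/(-11)) - 40*9 = (((2 + 5*(-1/10))*11)*(1/6) - 6*(-1/11)) - 360 = (((2 - 1/2)*11)*(1/6) + 6/11) - 360 = (((3/2)*11)*(1/6) + 6/11) - 360 = ((33/2)*(1/6) + 6/11) - 360 = (11/4 + 6/11) - 360 = 145/44 - 360 = -15695/44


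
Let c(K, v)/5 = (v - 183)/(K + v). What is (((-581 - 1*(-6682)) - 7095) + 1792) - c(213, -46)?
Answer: 134411/167 ≈ 804.86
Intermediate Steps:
c(K, v) = 5*(-183 + v)/(K + v) (c(K, v) = 5*((v - 183)/(K + v)) = 5*((-183 + v)/(K + v)) = 5*(-183 + v)/(K + v))
(((-581 - 1*(-6682)) - 7095) + 1792) - c(213, -46) = (((-581 - 1*(-6682)) - 7095) + 1792) - 5*(-183 - 46)/(213 - 46) = (((-581 + 6682) - 7095) + 1792) - 5*(-229)/167 = ((6101 - 7095) + 1792) - 5*(-229)/167 = (-994 + 1792) - 1*(-1145/167) = 798 + 1145/167 = 134411/167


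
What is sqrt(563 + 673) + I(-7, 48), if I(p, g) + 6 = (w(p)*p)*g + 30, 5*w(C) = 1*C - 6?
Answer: 4488/5 + 2*sqrt(309) ≈ 932.76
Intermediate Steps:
w(C) = -6/5 + C/5 (w(C) = (1*C - 6)/5 = (C - 6)/5 = (-6 + C)/5 = -6/5 + C/5)
I(p, g) = 24 + g*p*(-6/5 + p/5) (I(p, g) = -6 + (((-6/5 + p/5)*p)*g + 30) = -6 + ((p*(-6/5 + p/5))*g + 30) = -6 + (g*p*(-6/5 + p/5) + 30) = -6 + (30 + g*p*(-6/5 + p/5)) = 24 + g*p*(-6/5 + p/5))
sqrt(563 + 673) + I(-7, 48) = sqrt(563 + 673) + (24 + (1/5)*48*(-7)*(-6 - 7)) = sqrt(1236) + (24 + (1/5)*48*(-7)*(-13)) = 2*sqrt(309) + (24 + 4368/5) = 2*sqrt(309) + 4488/5 = 4488/5 + 2*sqrt(309)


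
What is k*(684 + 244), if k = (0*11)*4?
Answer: 0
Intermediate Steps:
k = 0 (k = 0*4 = 0)
k*(684 + 244) = 0*(684 + 244) = 0*928 = 0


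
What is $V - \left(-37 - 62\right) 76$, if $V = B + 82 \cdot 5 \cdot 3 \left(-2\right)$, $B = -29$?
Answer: $5035$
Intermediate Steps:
$V = -2489$ ($V = -29 + 82 \cdot 5 \cdot 3 \left(-2\right) = -29 + 82 \cdot 15 \left(-2\right) = -29 + 82 \left(-30\right) = -29 - 2460 = -2489$)
$V - \left(-37 - 62\right) 76 = -2489 - \left(-37 - 62\right) 76 = -2489 - \left(-99\right) 76 = -2489 - -7524 = -2489 + 7524 = 5035$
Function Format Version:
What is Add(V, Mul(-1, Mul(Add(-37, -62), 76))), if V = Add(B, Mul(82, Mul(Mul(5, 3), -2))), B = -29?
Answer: 5035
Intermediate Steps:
V = -2489 (V = Add(-29, Mul(82, Mul(Mul(5, 3), -2))) = Add(-29, Mul(82, Mul(15, -2))) = Add(-29, Mul(82, -30)) = Add(-29, -2460) = -2489)
Add(V, Mul(-1, Mul(Add(-37, -62), 76))) = Add(-2489, Mul(-1, Mul(Add(-37, -62), 76))) = Add(-2489, Mul(-1, Mul(-99, 76))) = Add(-2489, Mul(-1, -7524)) = Add(-2489, 7524) = 5035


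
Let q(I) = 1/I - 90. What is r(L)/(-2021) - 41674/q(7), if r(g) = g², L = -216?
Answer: 560215454/1271209 ≈ 440.69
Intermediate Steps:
q(I) = -90 + 1/I
r(L)/(-2021) - 41674/q(7) = (-216)²/(-2021) - 41674/(-90 + 1/7) = 46656*(-1/2021) - 41674/(-90 + ⅐) = -46656/2021 - 41674/(-629/7) = -46656/2021 - 41674*(-7/629) = -46656/2021 + 291718/629 = 560215454/1271209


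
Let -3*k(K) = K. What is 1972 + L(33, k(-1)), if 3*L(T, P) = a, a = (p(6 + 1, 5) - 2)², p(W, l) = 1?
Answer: 5917/3 ≈ 1972.3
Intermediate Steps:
k(K) = -K/3
a = 1 (a = (1 - 2)² = (-1)² = 1)
L(T, P) = ⅓ (L(T, P) = (⅓)*1 = ⅓)
1972 + L(33, k(-1)) = 1972 + ⅓ = 5917/3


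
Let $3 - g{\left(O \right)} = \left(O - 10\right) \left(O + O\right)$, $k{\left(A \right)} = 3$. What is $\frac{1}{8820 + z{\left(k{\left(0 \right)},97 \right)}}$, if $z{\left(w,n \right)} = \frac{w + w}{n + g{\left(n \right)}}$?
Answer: $\frac{8389}{73990977} \approx 0.00011338$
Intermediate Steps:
$g{\left(O \right)} = 3 - 2 O \left(-10 + O\right)$ ($g{\left(O \right)} = 3 - \left(O - 10\right) \left(O + O\right) = 3 - \left(-10 + O\right) 2 O = 3 - 2 O \left(-10 + O\right)$)
$z{\left(w,n \right)} = \frac{2 w}{3 - 2 n^{2} + 21 n}$ ($z{\left(w,n \right)} = \frac{w + w}{n + \left(3 - 2 n^{2} + 20 n\right)} = \frac{2 w}{3 - 2 n^{2} + 21 n}$)
$\frac{1}{8820 + z{\left(k{\left(0 \right)},97 \right)}} = \frac{1}{8820 + 2 \cdot 3 \frac{1}{3 - 2 \cdot 97^{2} + 21 \cdot 97}} = \frac{1}{8820 + 2 \cdot 3 \frac{1}{3 - 18818 + 2037}} = \frac{1}{8820 + 2 \cdot 3 \frac{1}{-16778}} = \frac{1}{8820 + 2 \cdot 3 \left(- \frac{1}{16778}\right)} = \frac{1}{8820 - \frac{3}{8389}} = \frac{1}{\frac{73990977}{8389}} = \frac{8389}{73990977}$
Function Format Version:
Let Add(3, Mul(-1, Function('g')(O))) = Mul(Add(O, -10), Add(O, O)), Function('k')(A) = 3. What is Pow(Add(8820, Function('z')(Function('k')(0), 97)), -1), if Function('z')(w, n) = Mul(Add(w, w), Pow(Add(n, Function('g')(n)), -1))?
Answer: Rational(8389, 73990977) ≈ 0.00011338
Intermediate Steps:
Function('g')(O) = Add(3, Mul(-2, O, Add(-10, O))) (Function('g')(O) = Add(3, Mul(-1, Mul(Add(O, -10), Add(O, O)))) = Add(3, Mul(-1, Mul(Add(-10, O), Mul(2, O)))) = Add(3, Mul(-1, Mul(2, O, Add(-10, O)))) = Add(3, Mul(-2, O, Add(-10, O))))
Function('z')(w, n) = Mul(2, w, Pow(Add(3, Mul(-2, Pow(n, 2)), Mul(21, n)), -1)) (Function('z')(w, n) = Mul(Add(w, w), Pow(Add(n, Add(3, Mul(-2, Pow(n, 2)), Mul(20, n))), -1)) = Mul(Mul(2, w), Pow(Add(3, Mul(-2, Pow(n, 2)), Mul(21, n)), -1)) = Mul(2, w, Pow(Add(3, Mul(-2, Pow(n, 2)), Mul(21, n)), -1)))
Pow(Add(8820, Function('z')(Function('k')(0), 97)), -1) = Pow(Add(8820, Mul(2, 3, Pow(Add(3, Mul(-2, Pow(97, 2)), Mul(21, 97)), -1))), -1) = Pow(Add(8820, Mul(2, 3, Pow(Add(3, Mul(-2, 9409), 2037), -1))), -1) = Pow(Add(8820, Mul(2, 3, Pow(Add(3, -18818, 2037), -1))), -1) = Pow(Add(8820, Mul(2, 3, Pow(-16778, -1))), -1) = Pow(Add(8820, Mul(2, 3, Rational(-1, 16778))), -1) = Pow(Add(8820, Rational(-3, 8389)), -1) = Pow(Rational(73990977, 8389), -1) = Rational(8389, 73990977)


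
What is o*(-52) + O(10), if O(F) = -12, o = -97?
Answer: 5032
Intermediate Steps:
o*(-52) + O(10) = -97*(-52) - 12 = 5044 - 12 = 5032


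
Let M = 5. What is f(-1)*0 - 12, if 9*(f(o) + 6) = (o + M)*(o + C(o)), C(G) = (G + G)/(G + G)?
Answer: -12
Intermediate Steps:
C(G) = 1 (C(G) = (2*G)/((2*G)) = (2*G)*(1/(2*G)) = 1)
f(o) = -6 + (1 + o)*(5 + o)/9 (f(o) = -6 + ((o + 5)*(o + 1))/9 = -6 + ((5 + o)*(1 + o))/9 = -6 + ((1 + o)*(5 + o))/9 = -6 + (1 + o)*(5 + o)/9)
f(-1)*0 - 12 = (-49/9 + (1/9)*(-1)**2 + (2/3)*(-1))*0 - 12 = (-49/9 + (1/9)*1 - 2/3)*0 - 12 = (-49/9 + 1/9 - 2/3)*0 - 12 = -6*0 - 12 = 0 - 12 = -12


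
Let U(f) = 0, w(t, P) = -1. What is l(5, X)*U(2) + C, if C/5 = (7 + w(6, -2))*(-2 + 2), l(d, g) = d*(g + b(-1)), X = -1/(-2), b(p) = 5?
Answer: 0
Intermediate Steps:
X = 1/2 (X = -1*(-1/2) = 1/2 ≈ 0.50000)
l(d, g) = d*(5 + g) (l(d, g) = d*(g + 5) = d*(5 + g))
C = 0 (C = 5*((7 - 1)*(-2 + 2)) = 5*(6*0) = 5*0 = 0)
l(5, X)*U(2) + C = (5*(5 + 1/2))*0 + 0 = (5*(11/2))*0 + 0 = (55/2)*0 + 0 = 0 + 0 = 0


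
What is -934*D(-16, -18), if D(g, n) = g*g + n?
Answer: -222292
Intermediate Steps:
D(g, n) = n + g² (D(g, n) = g² + n = n + g²)
-934*D(-16, -18) = -934*(-18 + (-16)²) = -934*(-18 + 256) = -934*238 = -222292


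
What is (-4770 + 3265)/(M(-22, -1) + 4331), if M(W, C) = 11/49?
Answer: -14749/42446 ≈ -0.34748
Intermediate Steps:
M(W, C) = 11/49 (M(W, C) = 11*(1/49) = 11/49)
(-4770 + 3265)/(M(-22, -1) + 4331) = (-4770 + 3265)/(11/49 + 4331) = -1505/212230/49 = -1505*49/212230 = -14749/42446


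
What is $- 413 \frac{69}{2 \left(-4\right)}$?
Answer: $\frac{28497}{8} \approx 3562.1$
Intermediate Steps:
$- 413 \frac{69}{2 \left(-4\right)} = - 413 \frac{69}{-8} = - 413 \cdot 69 \left(- \frac{1}{8}\right) = \left(-413\right) \left(- \frac{69}{8}\right) = \frac{28497}{8}$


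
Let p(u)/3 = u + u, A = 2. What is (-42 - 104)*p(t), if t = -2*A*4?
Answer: 14016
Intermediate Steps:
t = -16 (t = -2*2*4 = -4*4 = -16)
p(u) = 6*u (p(u) = 3*(u + u) = 3*(2*u) = 6*u)
(-42 - 104)*p(t) = (-42 - 104)*(6*(-16)) = -146*(-96) = 14016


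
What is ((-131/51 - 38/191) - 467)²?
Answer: 20939830912036/94887081 ≈ 2.2068e+5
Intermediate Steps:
((-131/51 - 38/191) - 467)² = (-26959/9741 - 467)² = (-4576006/9741)² = 20939830912036/94887081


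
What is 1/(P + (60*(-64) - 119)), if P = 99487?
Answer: 1/95528 ≈ 1.0468e-5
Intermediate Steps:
1/(P + (60*(-64) - 119)) = 1/(99487 + (60*(-64) - 119)) = 1/(99487 + (-3840 - 119)) = 1/(99487 - 3959) = 1/95528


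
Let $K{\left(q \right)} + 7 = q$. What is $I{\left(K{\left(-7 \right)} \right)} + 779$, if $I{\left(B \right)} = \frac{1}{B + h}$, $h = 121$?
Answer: $\frac{83354}{107} \approx 779.01$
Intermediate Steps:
$K{\left(q \right)} = -7 + q$
$I{\left(B \right)} = \frac{1}{121 + B}$ ($I{\left(B \right)} = \frac{1}{B + 121} = \frac{1}{121 + B}$)
$I{\left(K{\left(-7 \right)} \right)} + 779 = \frac{1}{121 - 14} + 779 = \frac{1}{107} + 779 = \frac{83354}{107}$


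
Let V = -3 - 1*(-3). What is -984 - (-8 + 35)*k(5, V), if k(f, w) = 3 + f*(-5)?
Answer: -390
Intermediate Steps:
V = 0 (V = -3 + 3 = 0)
k(f, w) = 3 - 5*f
-984 - (-8 + 35)*k(5, V) = -984 - (-8 + 35)*(3 - 5*5) = -984 - 27*(3 - 25) = -984 - 27*(-22) = -984 - 1*(-594) = -984 + 594 = -390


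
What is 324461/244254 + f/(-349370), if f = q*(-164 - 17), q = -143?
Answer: 26758728322/21333754995 ≈ 1.2543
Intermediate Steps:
f = 25883 (f = -143*(-164 - 17) = -143*(-181) = 25883)
324461/244254 + f/(-349370) = 324461/244254 + 25883/(-349370) = 324461*(1/244254) + 25883*(-1/349370) = 324461/244254 - 25883/349370 = 26758728322/21333754995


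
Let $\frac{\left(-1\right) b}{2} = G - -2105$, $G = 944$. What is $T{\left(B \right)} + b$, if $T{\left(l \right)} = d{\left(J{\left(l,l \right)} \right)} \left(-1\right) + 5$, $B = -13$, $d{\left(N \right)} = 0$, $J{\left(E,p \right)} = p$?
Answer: $-6093$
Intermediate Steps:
$b = -6098$ ($b = - 2 \left(944 - -2105\right) = - 2 \left(944 + 2105\right) = \left(-2\right) 3049 = -6098$)
$T{\left(l \right)} = 5$ ($T{\left(l \right)} = 0 \left(-1\right) + 5 = 0 + 5 = 5$)
$T{\left(B \right)} + b = 5 - 6098 = -6093$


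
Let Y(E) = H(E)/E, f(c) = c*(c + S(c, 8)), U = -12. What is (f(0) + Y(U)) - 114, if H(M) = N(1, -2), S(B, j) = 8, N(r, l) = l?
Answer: -683/6 ≈ -113.83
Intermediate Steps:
H(M) = -2
f(c) = c*(8 + c) (f(c) = c*(c + 8) = c*(8 + c))
Y(E) = -2/E
(f(0) + Y(U)) - 114 = (0*(8 + 0) - 2/(-12)) - 114 = (0*8 - 2*(-1/12)) - 114 = (0 + ⅙) - 114 = ⅙ - 114 = -683/6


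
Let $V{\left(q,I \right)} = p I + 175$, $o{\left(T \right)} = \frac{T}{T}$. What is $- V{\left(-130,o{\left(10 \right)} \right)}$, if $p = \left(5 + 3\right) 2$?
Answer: $-191$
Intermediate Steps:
$o{\left(T \right)} = 1$
$p = 16$ ($p = 8 \cdot 2 = 16$)
$V{\left(q,I \right)} = 175 + 16 I$ ($V{\left(q,I \right)} = 16 I + 175 = 175 + 16 I$)
$- V{\left(-130,o{\left(10 \right)} \right)} = - (175 + 16 \cdot 1) = - (175 + 16) = \left(-1\right) 191 = -191$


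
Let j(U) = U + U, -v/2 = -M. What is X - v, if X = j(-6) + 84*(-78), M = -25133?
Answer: 43702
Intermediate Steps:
v = -50266 (v = -(-2)*(-25133) = -2*25133 = -50266)
j(U) = 2*U
X = -6564 (X = 2*(-6) + 84*(-78) = -12 - 6552 = -6564)
X - v = -6564 - 1*(-50266) = -6564 + 50266 = 43702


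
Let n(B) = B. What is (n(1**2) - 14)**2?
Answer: 169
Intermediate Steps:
(n(1**2) - 14)**2 = (1**2 - 14)**2 = (1 - 14)**2 = (-13)**2 = 169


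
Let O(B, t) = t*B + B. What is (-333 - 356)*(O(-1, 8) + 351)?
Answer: -235638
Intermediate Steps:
O(B, t) = B + B*t (O(B, t) = B*t + B = B + B*t)
(-333 - 356)*(O(-1, 8) + 351) = (-333 - 356)*(-(1 + 8) + 351) = -689*(-1*9 + 351) = -689*(-9 + 351) = -689*342 = -235638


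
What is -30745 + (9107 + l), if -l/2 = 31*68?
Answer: -25854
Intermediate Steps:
l = -4216 (l = -62*68 = -2*2108 = -4216)
-30745 + (9107 + l) = -30745 + (9107 - 4216) = -30745 + 4891 = -25854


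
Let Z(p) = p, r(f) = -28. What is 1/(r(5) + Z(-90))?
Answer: -1/118 ≈ -0.0084746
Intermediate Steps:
1/(r(5) + Z(-90)) = 1/(-28 - 90) = 1/(-118) = -1/118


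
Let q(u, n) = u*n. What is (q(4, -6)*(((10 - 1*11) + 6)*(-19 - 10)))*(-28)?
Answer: -97440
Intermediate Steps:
q(u, n) = n*u
(q(4, -6)*(((10 - 1*11) + 6)*(-19 - 10)))*(-28) = ((-6*4)*(((10 - 1*11) + 6)*(-19 - 10)))*(-28) = -24*((10 - 11) + 6)*(-29)*(-28) = -24*(-1 + 6)*(-29)*(-28) = -120*(-29)*(-28) = -24*(-145)*(-28) = 3480*(-28) = -97440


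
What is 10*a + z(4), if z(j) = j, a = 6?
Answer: 64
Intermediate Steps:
10*a + z(4) = 10*6 + 4 = 60 + 4 = 64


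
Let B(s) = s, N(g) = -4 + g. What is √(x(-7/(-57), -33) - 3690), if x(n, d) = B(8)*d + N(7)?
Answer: 3*I*√439 ≈ 62.857*I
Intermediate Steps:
x(n, d) = 3 + 8*d (x(n, d) = 8*d + (-4 + 7) = 8*d + 3 = 3 + 8*d)
√(x(-7/(-57), -33) - 3690) = √((3 + 8*(-33)) - 3690) = √((3 - 264) - 3690) = √(-261 - 3690) = √(-3951) = 3*I*√439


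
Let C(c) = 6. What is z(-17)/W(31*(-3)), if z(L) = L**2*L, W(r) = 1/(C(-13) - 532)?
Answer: 2584238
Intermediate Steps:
W(r) = -1/526 (W(r) = 1/(6 - 532) = 1/(-526) = -1/526)
z(L) = L**3
z(-17)/W(31*(-3)) = (-17)**3/(-1/526) = -4913*(-526) = 2584238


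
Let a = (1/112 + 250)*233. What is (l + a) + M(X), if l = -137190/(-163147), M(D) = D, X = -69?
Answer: 1063163606515/18272464 ≈ 58184.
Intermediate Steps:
a = 6524233/112 (a = (1/112 + 250)*233 = (28001/112)*233 = 6524233/112 ≈ 58252.)
l = 137190/163147 (l = -137190*(-1/163147) = 137190/163147 ≈ 0.84090)
(l + a) + M(X) = (137190/163147 + 6524233/112) - 69 = 1064424406531/18272464 - 69 = 1063163606515/18272464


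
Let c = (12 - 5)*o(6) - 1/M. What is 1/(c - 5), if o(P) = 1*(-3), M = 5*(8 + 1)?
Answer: -45/1171 ≈ -0.038429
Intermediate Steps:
M = 45 (M = 5*9 = 45)
o(P) = -3
c = -946/45 (c = (12 - 5)*(-3) - 1/45 = 7*(-3) - 1*1/45 = -21 - 1/45 = -946/45 ≈ -21.022)
1/(c - 5) = 1/(-946/45 - 5) = 1/(-1171/45) = -45/1171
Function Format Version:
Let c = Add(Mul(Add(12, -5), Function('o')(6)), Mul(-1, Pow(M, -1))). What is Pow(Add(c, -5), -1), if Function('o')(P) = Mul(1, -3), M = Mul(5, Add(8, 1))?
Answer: Rational(-45, 1171) ≈ -0.038429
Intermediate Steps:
M = 45 (M = Mul(5, 9) = 45)
Function('o')(P) = -3
c = Rational(-946, 45) (c = Add(Mul(Add(12, -5), -3), Mul(-1, Pow(45, -1))) = Add(Mul(7, -3), Mul(-1, Rational(1, 45))) = Add(-21, Rational(-1, 45)) = Rational(-946, 45) ≈ -21.022)
Pow(Add(c, -5), -1) = Pow(Add(Rational(-946, 45), -5), -1) = Pow(Rational(-1171, 45), -1) = Rational(-45, 1171)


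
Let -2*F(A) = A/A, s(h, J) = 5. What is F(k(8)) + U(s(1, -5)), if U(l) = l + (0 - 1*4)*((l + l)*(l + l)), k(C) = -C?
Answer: -791/2 ≈ -395.50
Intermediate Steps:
F(A) = -1/2 (F(A) = -A/(2*A) = -1/2*1 = -1/2)
U(l) = l - 16*l**2 (U(l) = l + (0 - 4)*((2*l)*(2*l)) = l - 16*l**2)
F(k(8)) + U(s(1, -5)) = -1/2 + 5*(1 - 16*5) = -1/2 + 5*(1 - 80) = -1/2 + 5*(-79) = -1/2 - 395 = -791/2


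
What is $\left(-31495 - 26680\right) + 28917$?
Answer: $-29258$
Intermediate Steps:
$\left(-31495 - 26680\right) + 28917 = -58175 + 28917 = -29258$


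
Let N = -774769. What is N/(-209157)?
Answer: 774769/209157 ≈ 3.7042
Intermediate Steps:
N/(-209157) = -774769/(-209157) = -774769*(-1/209157) = 774769/209157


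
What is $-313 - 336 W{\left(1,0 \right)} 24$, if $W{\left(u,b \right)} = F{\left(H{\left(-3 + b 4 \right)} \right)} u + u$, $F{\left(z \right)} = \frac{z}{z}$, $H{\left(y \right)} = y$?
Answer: $-16441$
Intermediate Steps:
$F{\left(z \right)} = 1$
$W{\left(u,b \right)} = 2 u$ ($W{\left(u,b \right)} = 1 u + u = u + u = 2 u$)
$-313 - 336 W{\left(1,0 \right)} 24 = -313 - 336 \cdot 2 \cdot 1 \cdot 24 = -313 - 336 \cdot 2 \cdot 24 = -313 - 16128 = -16441$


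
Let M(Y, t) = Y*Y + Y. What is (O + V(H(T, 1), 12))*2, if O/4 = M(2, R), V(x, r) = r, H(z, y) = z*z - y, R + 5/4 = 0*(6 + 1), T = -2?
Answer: 72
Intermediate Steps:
R = -5/4 (R = -5/4 + 0*(6 + 1) = -5/4 + 0*7 = -5/4 + 0 = -5/4 ≈ -1.2500)
H(z, y) = z**2 - y
M(Y, t) = Y + Y**2 (M(Y, t) = Y**2 + Y = Y + Y**2)
O = 24 (O = 4*(2*(1 + 2)) = 4*(2*3) = 4*6 = 24)
(O + V(H(T, 1), 12))*2 = (24 + 12)*2 = 36*2 = 72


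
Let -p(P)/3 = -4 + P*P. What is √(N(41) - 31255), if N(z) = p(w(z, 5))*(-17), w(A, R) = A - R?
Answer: √34637 ≈ 186.11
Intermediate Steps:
p(P) = 12 - 3*P² (p(P) = -3*(-4 + P*P) = -3*(-4 + P²) = 12 - 3*P²)
N(z) = -204 + 51*(-5 + z)² (N(z) = (12 - 3*(z - 1*5)²)*(-17) = (12 - 3*(z - 5)²)*(-17) = (12 - 3*(-5 + z)²)*(-17) = -204 + 51*(-5 + z)²)
√(N(41) - 31255) = √((-204 + 51*(-5 + 41)²) - 31255) = √((-204 + 51*36²) - 31255) = √((-204 + 51*1296) - 31255) = √((-204 + 66096) - 31255) = √(65892 - 31255) = √34637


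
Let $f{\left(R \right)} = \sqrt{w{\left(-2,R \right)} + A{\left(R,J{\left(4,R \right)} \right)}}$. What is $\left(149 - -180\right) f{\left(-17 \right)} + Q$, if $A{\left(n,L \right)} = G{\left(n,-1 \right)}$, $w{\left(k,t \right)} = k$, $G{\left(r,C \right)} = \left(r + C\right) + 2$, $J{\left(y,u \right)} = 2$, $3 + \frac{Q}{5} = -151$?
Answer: $-770 + 987 i \sqrt{2} \approx -770.0 + 1395.8 i$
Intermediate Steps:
$Q = -770$ ($Q = -15 + 5 \left(-151\right) = -15 - 755 = -770$)
$G{\left(r,C \right)} = 2 + C + r$ ($G{\left(r,C \right)} = \left(C + r\right) + 2 = 2 + C + r$)
$A{\left(n,L \right)} = 1 + n$ ($A{\left(n,L \right)} = 2 - 1 + n = 1 + n$)
$f{\left(R \right)} = \sqrt{-1 + R}$ ($f{\left(R \right)} = \sqrt{-2 + \left(1 + R\right)} = \sqrt{-1 + R}$)
$\left(149 - -180\right) f{\left(-17 \right)} + Q = \left(149 - -180\right) \sqrt{-1 - 17} - 770 = \left(149 + 180\right) \sqrt{-18} - 770 = 329 \cdot 3 i \sqrt{2} - 770 = 987 i \sqrt{2} - 770 = -770 + 987 i \sqrt{2}$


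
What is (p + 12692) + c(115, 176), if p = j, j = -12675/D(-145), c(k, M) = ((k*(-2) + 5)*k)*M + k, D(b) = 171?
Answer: -258852226/57 ≈ -4.5413e+6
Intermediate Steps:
c(k, M) = k + M*k*(5 - 2*k) (c(k, M) = ((-2*k + 5)*k)*M + k = ((5 - 2*k)*k)*M + k = (k*(5 - 2*k))*M + k = M*k*(5 - 2*k) + k = k + M*k*(5 - 2*k))
j = -4225/57 (j = -12675/171 = -12675*1/171 = -4225/57 ≈ -74.123)
p = -4225/57 ≈ -74.123
(p + 12692) + c(115, 176) = (-4225/57 + 12692) + 115*(1 + 5*176 - 2*176*115) = 719219/57 + 115*(1 + 880 - 40480) = 719219/57 + 115*(-39599) = 719219/57 - 4553885 = -258852226/57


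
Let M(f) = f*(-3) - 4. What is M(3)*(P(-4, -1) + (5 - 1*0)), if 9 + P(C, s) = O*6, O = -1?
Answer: 130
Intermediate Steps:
P(C, s) = -15 (P(C, s) = -9 - 1*6 = -9 - 6 = -15)
M(f) = -4 - 3*f (M(f) = -3*f - 4 = -4 - 3*f)
M(3)*(P(-4, -1) + (5 - 1*0)) = (-4 - 3*3)*(-15 + (5 - 1*0)) = (-4 - 9)*(-15 + (5 + 0)) = -13*(-15 + 5) = -13*(-10) = 130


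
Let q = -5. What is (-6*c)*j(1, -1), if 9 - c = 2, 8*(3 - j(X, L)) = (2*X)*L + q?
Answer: -651/4 ≈ -162.75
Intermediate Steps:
j(X, L) = 29/8 - L*X/4 (j(X, L) = 3 - ((2*X)*L - 5)/8 = 3 - (2*L*X - 5)/8 = 3 - (-5 + 2*L*X)/8 = 3 + (5/8 - L*X/4) = 29/8 - L*X/4)
c = 7 (c = 9 - 1*2 = 9 - 2 = 7)
(-6*c)*j(1, -1) = (-6*7)*(29/8 - ¼*(-1)*1) = -42*(29/8 + ¼) = -42*31/8 = -651/4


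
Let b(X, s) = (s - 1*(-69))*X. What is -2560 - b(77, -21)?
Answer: -6256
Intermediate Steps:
b(X, s) = X*(69 + s) (b(X, s) = (s + 69)*X = (69 + s)*X = X*(69 + s))
-2560 - b(77, -21) = -2560 - 77*(69 - 21) = -2560 - 77*48 = -2560 - 1*3696 = -2560 - 3696 = -6256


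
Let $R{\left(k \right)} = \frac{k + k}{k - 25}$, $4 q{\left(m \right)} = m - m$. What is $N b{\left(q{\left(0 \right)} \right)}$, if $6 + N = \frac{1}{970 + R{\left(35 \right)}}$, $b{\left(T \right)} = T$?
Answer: $0$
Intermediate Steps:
$q{\left(m \right)} = 0$ ($q{\left(m \right)} = \frac{m - m}{4} = \frac{1}{4} \cdot 0 = 0$)
$R{\left(k \right)} = \frac{2 k}{-25 + k}$
$N = - \frac{5861}{977}$ ($N = -6 + \frac{1}{970 + 2 \cdot 35 \frac{1}{-25 + 35}} = -6 + \frac{1}{970 + 2 \cdot 35 \cdot \frac{1}{10}} = -6 + \frac{1}{970 + 7} = -6 + \frac{1}{977} = - \frac{5861}{977} \approx -5.999$)
$N b{\left(q{\left(0 \right)} \right)} = \left(- \frac{5861}{977}\right) 0 = 0$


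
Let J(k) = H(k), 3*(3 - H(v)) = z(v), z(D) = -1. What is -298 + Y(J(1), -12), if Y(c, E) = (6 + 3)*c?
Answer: -268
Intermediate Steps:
H(v) = 10/3 (H(v) = 3 - ⅓*(-1) = 3 + ⅓ = 10/3)
J(k) = 10/3
Y(c, E) = 9*c
-298 + Y(J(1), -12) = -298 + 9*(10/3) = -298 + 30 = -268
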